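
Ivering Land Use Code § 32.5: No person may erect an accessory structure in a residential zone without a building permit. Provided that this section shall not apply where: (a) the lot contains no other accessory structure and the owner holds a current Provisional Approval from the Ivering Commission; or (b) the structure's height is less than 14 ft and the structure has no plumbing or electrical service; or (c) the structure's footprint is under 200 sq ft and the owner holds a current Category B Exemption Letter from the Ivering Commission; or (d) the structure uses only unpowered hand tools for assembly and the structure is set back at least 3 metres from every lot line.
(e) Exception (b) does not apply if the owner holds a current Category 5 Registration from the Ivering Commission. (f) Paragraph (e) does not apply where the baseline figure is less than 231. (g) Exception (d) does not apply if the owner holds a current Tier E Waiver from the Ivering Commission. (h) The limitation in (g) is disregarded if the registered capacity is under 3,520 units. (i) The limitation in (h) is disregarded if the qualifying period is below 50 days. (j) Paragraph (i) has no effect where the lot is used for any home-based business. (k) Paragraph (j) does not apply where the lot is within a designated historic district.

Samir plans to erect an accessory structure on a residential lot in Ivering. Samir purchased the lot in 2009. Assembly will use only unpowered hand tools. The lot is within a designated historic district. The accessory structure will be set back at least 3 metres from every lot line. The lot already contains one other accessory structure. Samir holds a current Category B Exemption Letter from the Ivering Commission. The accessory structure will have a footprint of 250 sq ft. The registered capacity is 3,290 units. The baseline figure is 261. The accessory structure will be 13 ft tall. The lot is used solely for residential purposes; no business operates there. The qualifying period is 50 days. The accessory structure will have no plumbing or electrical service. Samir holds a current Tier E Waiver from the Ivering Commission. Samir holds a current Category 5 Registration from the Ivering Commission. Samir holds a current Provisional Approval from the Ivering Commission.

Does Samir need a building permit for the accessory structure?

Exception (a) fails — the lot already has another accessory structure.
Exception (b) is satisfied on its face — the structure's height is 13 ft, less than the 14 ft limit; there is no plumbing or electrical service. However, paragraphs (e)–(f) must be considered: (e) operates against (b): a current Category 5 Registration is held. (f) does not operate here (the baseline figure is 261, not less than 231), so (e) stands. So (b) is unavailable.
Exception (c) does not apply: the structure's footprint is 250 sq ft, not under 200 sq ft.
Exception (d)'s conditions are all satisfied: assembly uses only hand tools; the setback is at least 3 m on every side. Applying paragraphs (g)–(k): (g) is engaged (a current Tier E Waiver is held), but yields to (h): (h) operates against (g): the registered capacity is 3,290 units, under the 3,520 units limit. (i), which would lift (h), does not operate here — the qualifying period is 50 days, not below 50 days. So (d) applies.

No — exception (d) applies; Samir does not need a building permit.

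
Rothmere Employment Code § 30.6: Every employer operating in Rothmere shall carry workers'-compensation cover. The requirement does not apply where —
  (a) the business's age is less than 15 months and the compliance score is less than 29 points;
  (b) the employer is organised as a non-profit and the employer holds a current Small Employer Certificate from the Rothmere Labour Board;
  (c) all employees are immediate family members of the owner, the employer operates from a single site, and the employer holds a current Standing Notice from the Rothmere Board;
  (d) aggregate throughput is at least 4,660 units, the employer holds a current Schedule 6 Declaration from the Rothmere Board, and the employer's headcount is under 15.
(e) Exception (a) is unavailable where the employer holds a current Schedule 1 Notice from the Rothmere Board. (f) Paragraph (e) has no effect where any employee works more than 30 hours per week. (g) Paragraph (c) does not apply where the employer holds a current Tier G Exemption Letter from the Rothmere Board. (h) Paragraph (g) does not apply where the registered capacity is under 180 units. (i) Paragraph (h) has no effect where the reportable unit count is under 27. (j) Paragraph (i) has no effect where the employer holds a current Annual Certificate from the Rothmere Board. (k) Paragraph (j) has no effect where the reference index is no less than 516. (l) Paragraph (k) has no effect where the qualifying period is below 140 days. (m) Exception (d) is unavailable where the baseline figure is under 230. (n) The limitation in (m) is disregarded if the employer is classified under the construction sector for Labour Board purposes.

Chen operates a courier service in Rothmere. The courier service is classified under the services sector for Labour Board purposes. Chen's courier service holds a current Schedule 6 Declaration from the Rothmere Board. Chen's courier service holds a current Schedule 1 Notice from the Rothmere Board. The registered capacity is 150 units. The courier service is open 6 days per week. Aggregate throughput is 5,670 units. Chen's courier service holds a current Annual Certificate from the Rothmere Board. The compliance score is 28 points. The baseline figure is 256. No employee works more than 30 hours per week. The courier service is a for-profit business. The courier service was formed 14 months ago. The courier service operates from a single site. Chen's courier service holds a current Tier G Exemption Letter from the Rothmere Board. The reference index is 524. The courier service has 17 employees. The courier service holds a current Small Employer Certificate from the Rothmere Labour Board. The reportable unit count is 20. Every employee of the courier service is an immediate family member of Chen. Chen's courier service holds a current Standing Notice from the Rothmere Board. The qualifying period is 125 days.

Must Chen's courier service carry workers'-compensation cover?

All of (a)'s requirements are met (the business's age is 14 months, less than the 15 months limit; the compliance score is 28 points, less than the 29 points limit). Turning to paragraphs (e)–(f): (e) operates against (a): a current Schedule 1 Notice is held. (f) does not operate here (no employee exceeds 30 hours/week), so (e) stands. So (a) is unavailable.
Exception (b) requires that the employer is organised as a non-profit; but the employer is for-profit, so (b) is unavailable.
All of (c)'s requirements are met (every employee is an immediate family member; the employer operates from a single site; a current Standing Notice is held). Applying paragraphs (g)–(l): (g) would limit (c) — a current Tier G Exemption Letter is held — but (h) sets (g) aside: (h) applies — the registered capacity is 150 units, under the 180 units limit. (i) is triggered (the reportable unit count is 20, under the 27 limit), but is overridden by (j): (j) applies — a current Annual Certificate is held. (k) would limit (j) — the reference index is 524, meeting the 516 threshold — but (l) sets (k) aside: (l) is engaged — the qualifying period is 125 days, below the 140 days limit. Exception (c) stands.
Exception (d) does not apply: the employer's headcount is 17, not under 15.

No — exception (c) applies; Chen's courier service is not required to carry workers'-compensation cover.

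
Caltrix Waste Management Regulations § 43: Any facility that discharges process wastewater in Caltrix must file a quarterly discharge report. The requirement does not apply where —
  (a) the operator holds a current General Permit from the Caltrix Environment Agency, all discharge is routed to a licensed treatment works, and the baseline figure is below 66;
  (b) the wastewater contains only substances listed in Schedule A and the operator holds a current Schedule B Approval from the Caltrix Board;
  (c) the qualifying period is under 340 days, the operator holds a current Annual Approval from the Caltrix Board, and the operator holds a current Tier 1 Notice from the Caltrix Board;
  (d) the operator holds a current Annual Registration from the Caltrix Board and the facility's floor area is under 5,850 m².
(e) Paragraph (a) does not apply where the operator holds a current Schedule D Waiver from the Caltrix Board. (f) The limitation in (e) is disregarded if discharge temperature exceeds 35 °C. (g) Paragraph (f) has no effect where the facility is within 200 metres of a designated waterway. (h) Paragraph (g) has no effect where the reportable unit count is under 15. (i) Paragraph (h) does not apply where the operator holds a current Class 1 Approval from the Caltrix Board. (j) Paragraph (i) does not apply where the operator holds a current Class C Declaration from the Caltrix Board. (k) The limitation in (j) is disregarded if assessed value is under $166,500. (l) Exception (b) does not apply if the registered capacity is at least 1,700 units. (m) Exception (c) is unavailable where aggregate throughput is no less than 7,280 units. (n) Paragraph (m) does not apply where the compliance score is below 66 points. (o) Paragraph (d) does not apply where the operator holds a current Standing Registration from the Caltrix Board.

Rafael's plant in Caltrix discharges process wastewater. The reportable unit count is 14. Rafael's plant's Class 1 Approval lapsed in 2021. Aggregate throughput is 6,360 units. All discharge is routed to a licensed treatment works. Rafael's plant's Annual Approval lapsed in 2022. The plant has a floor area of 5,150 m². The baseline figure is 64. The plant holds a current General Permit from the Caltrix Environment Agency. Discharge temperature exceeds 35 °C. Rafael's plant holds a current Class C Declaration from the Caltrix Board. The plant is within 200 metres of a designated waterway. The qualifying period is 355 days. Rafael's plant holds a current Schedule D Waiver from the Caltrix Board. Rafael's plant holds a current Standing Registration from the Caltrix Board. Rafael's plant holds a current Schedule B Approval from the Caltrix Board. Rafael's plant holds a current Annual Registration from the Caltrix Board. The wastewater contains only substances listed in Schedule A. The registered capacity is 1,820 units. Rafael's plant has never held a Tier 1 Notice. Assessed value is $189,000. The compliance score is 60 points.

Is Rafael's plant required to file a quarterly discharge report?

Exception (a)'s conditions are all satisfied: a current General Permit is held; discharge is routed to a licensed treatment works; the baseline figure is 64, below the 66 limit. Considering the limiting provisions: (e) would limit (a) — a current Schedule D Waiver is held — but (f) sets (e) aside: (f) operates — discharge temperature exceeds 35 °C. (g) would limit (f) — the plant is within 200 m of a designated waterway — but (h) sets (g) aside: (h) operates against (g): the reportable unit count is 14, under the 15 limit. (i) is not triggered (the Class 1 Approval is not current), so (h) stands. (a) remains available.
All of (b)'s requirements are met (the wastewater is Schedule-A-only; a current Schedule B Approval is held). However, paragraph (l) must be considered: (l) operates against (b): the registered capacity is 1,820 units, meeting the 1,700 units threshold. So (b) is unavailable.
Exception (c) requires that the qualifying period is under 340 days; but the qualifying period is 355 days, not under 340 days, so (c) is unavailable.
Exception (d) is satisfied on its face — a current Annual Registration is held; the facility's floor area is 5,150 m², under the 5,850 m² limit. However, paragraph (o) must be considered: (o) operates against (d): a current Standing Registration is held. (d) is therefore removed.

No — exception (a) applies; Rafael's plant is not required to file a quarterly discharge report.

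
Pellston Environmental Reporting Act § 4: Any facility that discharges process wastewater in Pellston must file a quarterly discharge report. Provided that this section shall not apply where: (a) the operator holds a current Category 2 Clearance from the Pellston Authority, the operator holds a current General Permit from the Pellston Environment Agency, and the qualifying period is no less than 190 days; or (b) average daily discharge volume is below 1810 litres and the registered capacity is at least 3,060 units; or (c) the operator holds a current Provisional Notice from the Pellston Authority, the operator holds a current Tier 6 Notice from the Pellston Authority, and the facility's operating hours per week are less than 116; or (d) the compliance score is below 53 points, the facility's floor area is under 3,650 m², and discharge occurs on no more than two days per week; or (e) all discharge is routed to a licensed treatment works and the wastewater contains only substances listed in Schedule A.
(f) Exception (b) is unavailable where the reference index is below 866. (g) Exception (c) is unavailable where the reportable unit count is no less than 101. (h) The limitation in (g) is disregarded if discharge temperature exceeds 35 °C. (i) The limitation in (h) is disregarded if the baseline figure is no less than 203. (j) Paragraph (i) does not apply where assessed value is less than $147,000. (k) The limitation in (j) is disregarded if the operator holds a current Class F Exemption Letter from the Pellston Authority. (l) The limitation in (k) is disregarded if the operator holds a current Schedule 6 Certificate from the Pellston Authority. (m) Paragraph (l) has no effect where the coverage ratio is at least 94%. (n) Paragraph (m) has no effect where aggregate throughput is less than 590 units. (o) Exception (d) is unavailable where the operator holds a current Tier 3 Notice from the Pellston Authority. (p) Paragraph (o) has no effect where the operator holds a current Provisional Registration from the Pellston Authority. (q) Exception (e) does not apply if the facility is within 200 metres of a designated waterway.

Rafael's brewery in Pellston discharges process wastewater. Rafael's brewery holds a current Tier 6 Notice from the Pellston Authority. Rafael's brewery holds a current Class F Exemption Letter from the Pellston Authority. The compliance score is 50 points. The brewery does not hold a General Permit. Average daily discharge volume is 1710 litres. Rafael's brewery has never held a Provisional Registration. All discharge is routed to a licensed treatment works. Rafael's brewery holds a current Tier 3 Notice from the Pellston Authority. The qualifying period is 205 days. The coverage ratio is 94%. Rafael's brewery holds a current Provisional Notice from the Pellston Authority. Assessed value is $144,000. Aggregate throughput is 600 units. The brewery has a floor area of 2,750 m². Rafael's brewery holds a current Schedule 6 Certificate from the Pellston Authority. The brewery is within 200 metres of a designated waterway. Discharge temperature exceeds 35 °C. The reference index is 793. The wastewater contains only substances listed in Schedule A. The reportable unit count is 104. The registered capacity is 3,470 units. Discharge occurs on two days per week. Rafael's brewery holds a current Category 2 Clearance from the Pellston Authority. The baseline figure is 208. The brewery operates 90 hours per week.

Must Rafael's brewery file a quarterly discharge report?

Yes — Rafael's brewery must file a quarterly discharge report.

Exception (a) does not apply: no General Permit is held.
Exception (b)'s conditions are all satisfied: average daily discharge volume is 1710 litres, below the 1810 litres limit; the registered capacity is 3,470 units, meeting the 3,060 units threshold. But applying paragraph (f): (f) operates against (b): the reference index is 793, below the 866 limit. (b) is therefore removed.
Exception (c) is satisfied on its face — a current Provisional Notice is held; a current Tier 6 Notice is held; the facility's operating hours per week are 90, less than the 116 limit. But: (g) is engaged — the reportable unit count is 104, meeting the 101 threshold. (h) would limit (g) — discharge temperature exceeds 35 °C — but (i) sets (h) aside: (i) operates against (h): the baseline figure is 208, meeting the 203 threshold. (j) would limit (i) — assessed value is $144,000, less than the $147,000 limit — but (k) sets (j) aside: (k) is triggered — a current Class F Exemption Letter is held. (l) operates (a current Schedule 6 Certificate is held), but is overridden by (m): (m) operates against (l): the coverage ratio is 94%, meeting the 94% threshold. (n), which would lift (m), is not triggered — aggregate throughput is 600 units, not less than 590 units. Exception (c) does not apply.
Exception (d)'s conditions are all satisfied: the compliance score is 50 points, below the 53 points limit; the facility's floor area is 2,750 m², under the 3,650 m² limit; discharge occurs on no more than two days per week. However, paragraphs (o)–(p) must be considered: (o) operates against (d): a current Tier 3 Notice is held. (p) does not operate here (there is no Provisional Registration in force), so (o) stands. Exception (d) does not apply.
Exception (e) is satisfied on its face — discharge is routed to a licensed treatment works; the wastewater is Schedule-A-only. But applying paragraph (q): (q) operates — the brewery is within 200 m of a designated waterway. (e) is therefore removed.
None of the exceptions is available; § 4 applies in full.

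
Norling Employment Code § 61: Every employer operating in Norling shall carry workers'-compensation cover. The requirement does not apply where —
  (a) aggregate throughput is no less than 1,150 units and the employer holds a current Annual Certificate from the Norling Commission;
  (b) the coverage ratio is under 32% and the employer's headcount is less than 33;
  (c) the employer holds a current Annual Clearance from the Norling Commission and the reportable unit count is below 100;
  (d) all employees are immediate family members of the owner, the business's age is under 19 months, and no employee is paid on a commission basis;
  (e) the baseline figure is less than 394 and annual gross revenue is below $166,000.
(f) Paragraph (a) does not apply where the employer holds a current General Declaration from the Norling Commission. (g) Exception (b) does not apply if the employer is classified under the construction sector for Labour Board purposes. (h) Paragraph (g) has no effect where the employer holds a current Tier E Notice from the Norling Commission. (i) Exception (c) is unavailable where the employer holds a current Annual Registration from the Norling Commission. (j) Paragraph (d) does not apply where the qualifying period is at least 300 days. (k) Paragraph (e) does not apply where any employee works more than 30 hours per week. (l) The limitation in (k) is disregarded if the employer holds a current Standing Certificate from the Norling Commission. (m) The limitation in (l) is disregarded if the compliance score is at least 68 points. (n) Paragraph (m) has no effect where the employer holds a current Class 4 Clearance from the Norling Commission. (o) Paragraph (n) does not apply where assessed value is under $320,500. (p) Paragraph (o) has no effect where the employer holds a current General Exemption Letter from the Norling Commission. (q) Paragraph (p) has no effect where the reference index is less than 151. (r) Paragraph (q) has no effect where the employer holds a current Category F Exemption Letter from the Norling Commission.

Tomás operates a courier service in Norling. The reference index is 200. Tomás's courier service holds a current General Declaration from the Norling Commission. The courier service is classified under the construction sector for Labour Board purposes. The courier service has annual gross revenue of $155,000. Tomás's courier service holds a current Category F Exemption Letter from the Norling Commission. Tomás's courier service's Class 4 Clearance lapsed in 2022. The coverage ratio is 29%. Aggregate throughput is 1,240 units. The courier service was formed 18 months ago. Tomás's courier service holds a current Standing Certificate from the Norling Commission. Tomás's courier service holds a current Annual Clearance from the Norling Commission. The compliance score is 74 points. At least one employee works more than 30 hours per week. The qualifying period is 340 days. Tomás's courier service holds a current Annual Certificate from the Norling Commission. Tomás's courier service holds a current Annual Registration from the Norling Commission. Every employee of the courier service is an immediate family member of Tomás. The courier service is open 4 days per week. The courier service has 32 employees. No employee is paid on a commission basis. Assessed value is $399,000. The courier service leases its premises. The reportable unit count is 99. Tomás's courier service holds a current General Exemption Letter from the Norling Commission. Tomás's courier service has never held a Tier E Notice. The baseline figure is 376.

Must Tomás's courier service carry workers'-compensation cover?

Yes — Tomás's courier service must carry workers'-compensation cover.

Exception (a) is satisfied on its face — aggregate throughput is 1,240 units, meeting the 1,150 units threshold; a current Annual Certificate is held. However, paragraph (f) must be considered: (f) operates against (a): a current General Declaration is held. (a) is therefore removed.
Exception (b): the coverage ratio is 29%, under the 32% limit; the employer's headcount is 32, less than the 33 limit — every condition holds. Turning to paragraphs (g)–(h): (g) operates against (b): the courier service is classified under the construction sector. (h) is not engaged (no current Tier E Notice is held), so (g) stands. (b) is therefore removed.
Exception (c): a current Annual Clearance is held; the reportable unit count is 99, below the 100 limit — every condition holds. Turning to paragraph (i): (i) operates — a current Annual Registration is held. (c) is therefore removed.
Exception (d): every employee is an immediate family member; the business's age is 18 months, under the 19 months limit; no employee is paid on commission — every condition holds. But applying paragraph (j): (j) is engaged — the qualifying period is 340 days, meeting the 300 days threshold. So (d) is unavailable.
Exception (e)'s conditions are all satisfied: the baseline figure is 376, less than the 394 limit; annual gross revenue is $155,000, below the $166,000 limit. But applying paragraphs (k)–(r): (k) is triggered — at least one employee exceeds 30 hours/week. (l) operates (a current Standing Certificate is held), but yields to (m): (m) applies — the compliance score is 74 points, meeting the 68 points threshold. (n) does not operate here (the Class 4 Clearance is not current), so (m) stands. So (e) is unavailable.
No exception displaces § 61.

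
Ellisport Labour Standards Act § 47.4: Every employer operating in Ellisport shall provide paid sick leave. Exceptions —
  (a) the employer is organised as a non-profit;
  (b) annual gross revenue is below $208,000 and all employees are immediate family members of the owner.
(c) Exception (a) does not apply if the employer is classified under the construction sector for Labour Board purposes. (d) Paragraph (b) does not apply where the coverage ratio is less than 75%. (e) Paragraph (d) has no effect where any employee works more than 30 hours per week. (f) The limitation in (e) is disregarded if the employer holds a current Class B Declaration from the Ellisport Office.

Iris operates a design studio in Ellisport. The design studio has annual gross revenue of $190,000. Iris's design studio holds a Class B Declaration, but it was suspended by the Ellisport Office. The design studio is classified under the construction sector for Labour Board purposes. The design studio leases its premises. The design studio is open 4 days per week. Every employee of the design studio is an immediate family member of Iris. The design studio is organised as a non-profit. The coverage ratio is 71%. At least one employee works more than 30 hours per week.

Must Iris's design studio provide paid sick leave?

No — exception (b) applies; Iris's design studio is not required to provide paid sick leave.

All of (a)'s requirements are met (the employer is a non-profit). However, paragraph (c) must be considered: (c) operates against (a): the design studio is classified under the construction sector. Exception (a) does not apply.
All of (b)'s requirements are met (annual gross revenue is $190,000, below the $208,000 limit; every employee is an immediate family member). Applying paragraphs (d)–(f): (d) is engaged (the coverage ratio is 71%, less than the 75% limit), but yields to (e): (e) is engaged — at least one employee exceeds 30 hours/week. (f), which would lift (e), is not triggered — there is no Class B Declaration in force. Exception (b) stands.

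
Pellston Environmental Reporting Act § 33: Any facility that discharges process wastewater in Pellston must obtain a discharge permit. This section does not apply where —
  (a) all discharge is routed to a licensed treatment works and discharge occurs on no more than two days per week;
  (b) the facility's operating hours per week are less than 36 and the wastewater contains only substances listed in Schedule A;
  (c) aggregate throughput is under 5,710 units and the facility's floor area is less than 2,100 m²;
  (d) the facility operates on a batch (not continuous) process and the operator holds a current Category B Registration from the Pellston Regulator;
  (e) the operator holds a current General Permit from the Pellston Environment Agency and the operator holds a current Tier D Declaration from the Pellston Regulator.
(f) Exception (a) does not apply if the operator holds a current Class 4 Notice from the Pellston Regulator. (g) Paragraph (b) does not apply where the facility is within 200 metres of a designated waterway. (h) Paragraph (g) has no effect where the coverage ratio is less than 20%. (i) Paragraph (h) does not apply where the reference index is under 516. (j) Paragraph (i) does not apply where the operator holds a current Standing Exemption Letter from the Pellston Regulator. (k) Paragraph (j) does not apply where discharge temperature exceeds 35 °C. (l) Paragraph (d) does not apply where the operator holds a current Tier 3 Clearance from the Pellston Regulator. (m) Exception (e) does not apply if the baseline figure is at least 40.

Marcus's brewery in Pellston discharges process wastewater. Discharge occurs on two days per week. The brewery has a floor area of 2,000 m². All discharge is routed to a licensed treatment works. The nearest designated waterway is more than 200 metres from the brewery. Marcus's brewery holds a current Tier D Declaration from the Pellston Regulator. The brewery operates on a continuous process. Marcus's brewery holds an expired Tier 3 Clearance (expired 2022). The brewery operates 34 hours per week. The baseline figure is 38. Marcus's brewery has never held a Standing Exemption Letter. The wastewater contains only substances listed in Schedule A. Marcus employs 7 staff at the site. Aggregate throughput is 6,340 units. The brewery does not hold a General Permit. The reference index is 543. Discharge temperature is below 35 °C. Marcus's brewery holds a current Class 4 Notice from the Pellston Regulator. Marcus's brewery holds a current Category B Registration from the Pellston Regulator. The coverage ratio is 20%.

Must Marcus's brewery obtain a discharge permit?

No — exception (b) applies; Marcus's brewery is not required to obtain a discharge permit.

All of (a)'s requirements are met (discharge is routed to a licensed treatment works; discharge occurs on no more than two days per week). But: (f) operates against (a): a current Class 4 Notice is held. (a) is therefore removed.
Exception (b): the facility's operating hours per week are 34, less than the 36 limit; the wastewater is Schedule-A-only — every condition holds. Applying paragraphs (g)–(k): (g) is not engaged — the brewery is more than 200 m from any designated waterway. So (b) applies.
Exception (c) does not apply: aggregate throughput is 6,340 units, not under 5,710 units.
Exception (d) fails — the facility operates on a continuous process.
Exception (e) requires that the operator holds a current General Permit from the Pellston Environment Agency; but no General Permit is held, so (e) is unavailable.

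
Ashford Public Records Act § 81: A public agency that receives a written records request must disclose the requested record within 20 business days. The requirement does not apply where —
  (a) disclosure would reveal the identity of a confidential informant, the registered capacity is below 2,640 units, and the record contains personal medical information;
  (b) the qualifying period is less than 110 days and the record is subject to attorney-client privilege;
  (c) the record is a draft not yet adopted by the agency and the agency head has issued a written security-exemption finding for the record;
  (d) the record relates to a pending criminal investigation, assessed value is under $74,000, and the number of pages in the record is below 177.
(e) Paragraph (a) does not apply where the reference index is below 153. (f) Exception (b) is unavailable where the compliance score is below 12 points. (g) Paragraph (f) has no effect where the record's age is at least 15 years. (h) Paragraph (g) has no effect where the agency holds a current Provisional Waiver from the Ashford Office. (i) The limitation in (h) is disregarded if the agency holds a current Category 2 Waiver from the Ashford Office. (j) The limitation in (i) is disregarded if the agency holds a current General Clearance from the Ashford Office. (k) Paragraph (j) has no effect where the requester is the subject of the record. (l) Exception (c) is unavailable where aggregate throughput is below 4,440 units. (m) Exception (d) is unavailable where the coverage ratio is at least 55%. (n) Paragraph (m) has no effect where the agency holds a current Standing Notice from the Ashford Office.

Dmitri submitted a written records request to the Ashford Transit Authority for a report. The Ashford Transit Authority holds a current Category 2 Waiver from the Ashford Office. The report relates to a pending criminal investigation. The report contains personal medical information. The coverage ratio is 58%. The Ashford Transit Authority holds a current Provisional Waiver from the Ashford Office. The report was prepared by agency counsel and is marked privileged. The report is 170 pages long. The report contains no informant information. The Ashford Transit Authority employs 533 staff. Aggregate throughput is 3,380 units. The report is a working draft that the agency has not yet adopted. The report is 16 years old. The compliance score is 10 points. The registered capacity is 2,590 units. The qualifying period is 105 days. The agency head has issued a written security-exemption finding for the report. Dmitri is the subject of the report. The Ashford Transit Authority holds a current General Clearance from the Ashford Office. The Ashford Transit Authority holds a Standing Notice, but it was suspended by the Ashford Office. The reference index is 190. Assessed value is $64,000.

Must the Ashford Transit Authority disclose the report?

No — exception (b) applies; the Ashford Transit Authority is not required to disclose the report.

Exception (a) fails — the report contains no informant information.
Exception (b): the qualifying period is 105 days, less than the 110 days limit; the report is privileged — every condition holds. Applying paragraphs (f)–(k): (f) would limit (b) — the compliance score is 10 points, below the 12 points limit — but (g) sets (f) aside: (g) operates — the record's age is 16 years, meeting the 15 years threshold. (h) would limit (g) — a current Provisional Waiver is held — but (i) sets (h) aside: (i) operates against (h): a current Category 2 Waiver is held. (j) would limit (i) — a current General Clearance is held — but (k) sets (j) aside: (k) is triggered — Dmitri is the subject of the report. Exception (b) stands.
All of (c)'s requirements are met (the report is an unadopted draft; a written security-exemption finding has been issued). But: (l) operates against (c): aggregate throughput is 3,380 units, below the 4,440 units limit. Exception (c) does not apply.
Exception (d): the report relates to a pending investigation; assessed value is $64,000, under the $74,000 limit; the number of pages in the record is 170, below the 177 limit — every condition holds. But: (m) operates against (d): the coverage ratio is 58%, meeting the 55% threshold. (n) is not engaged (there is no Standing Notice in force), so (m) stands. So (d) is unavailable.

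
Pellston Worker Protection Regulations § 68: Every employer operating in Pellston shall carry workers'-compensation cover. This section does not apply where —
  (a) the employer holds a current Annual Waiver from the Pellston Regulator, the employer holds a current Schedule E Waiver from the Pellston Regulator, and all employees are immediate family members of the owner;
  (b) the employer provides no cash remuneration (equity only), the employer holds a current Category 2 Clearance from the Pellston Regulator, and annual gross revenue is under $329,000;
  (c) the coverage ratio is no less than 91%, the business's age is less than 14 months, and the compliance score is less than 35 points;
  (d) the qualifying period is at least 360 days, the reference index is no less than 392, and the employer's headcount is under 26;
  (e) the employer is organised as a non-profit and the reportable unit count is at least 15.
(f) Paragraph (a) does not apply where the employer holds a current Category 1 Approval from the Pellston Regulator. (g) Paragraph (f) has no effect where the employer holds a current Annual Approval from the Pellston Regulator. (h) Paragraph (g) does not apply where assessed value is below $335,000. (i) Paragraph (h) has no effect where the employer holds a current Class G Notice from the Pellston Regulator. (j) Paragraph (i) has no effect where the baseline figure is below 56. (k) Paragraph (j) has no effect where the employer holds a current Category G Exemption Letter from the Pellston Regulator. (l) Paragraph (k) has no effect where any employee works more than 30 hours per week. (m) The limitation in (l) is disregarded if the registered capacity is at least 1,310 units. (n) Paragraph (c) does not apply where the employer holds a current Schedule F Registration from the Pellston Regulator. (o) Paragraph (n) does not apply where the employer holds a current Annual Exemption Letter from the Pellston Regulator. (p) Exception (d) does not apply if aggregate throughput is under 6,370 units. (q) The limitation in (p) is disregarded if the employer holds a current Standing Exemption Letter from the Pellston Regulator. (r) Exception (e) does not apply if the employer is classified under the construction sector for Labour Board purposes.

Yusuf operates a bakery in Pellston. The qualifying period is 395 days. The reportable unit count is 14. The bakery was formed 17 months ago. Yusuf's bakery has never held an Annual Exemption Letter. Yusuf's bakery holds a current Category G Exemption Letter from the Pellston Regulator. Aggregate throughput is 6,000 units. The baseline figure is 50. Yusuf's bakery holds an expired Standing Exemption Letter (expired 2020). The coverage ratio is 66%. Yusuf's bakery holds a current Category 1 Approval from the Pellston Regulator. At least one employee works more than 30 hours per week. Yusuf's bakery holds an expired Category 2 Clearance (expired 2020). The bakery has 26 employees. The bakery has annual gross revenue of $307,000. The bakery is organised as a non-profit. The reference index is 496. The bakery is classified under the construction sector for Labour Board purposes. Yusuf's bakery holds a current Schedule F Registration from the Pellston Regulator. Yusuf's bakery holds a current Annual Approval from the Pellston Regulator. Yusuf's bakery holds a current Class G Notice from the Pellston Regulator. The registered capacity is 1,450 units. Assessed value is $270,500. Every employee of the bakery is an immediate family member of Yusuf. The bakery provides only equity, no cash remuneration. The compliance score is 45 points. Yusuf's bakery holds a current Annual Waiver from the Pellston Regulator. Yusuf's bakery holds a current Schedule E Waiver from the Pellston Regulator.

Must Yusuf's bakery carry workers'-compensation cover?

Exception (a): a current Annual Waiver is held; a current Schedule E Waiver is held; every employee is an immediate family member — every condition holds. Under paragraphs (f)–(m): (f) is engaged (a current Category 1 Approval is held), but is set aside by (g): (g) operates against (f): a current Annual Approval is held. (h) would limit (g) — assessed value is $270,500, below the $335,000 limit — but (i) sets (h) aside: (i) operates against (h): a current Class G Notice is held. (j) is triggered (the baseline figure is 50, below the 56 limit), but is displaced by (k): (k) is triggered — a current Category G Exemption Letter is held. (l) would limit (k) — at least one employee exceeds 30 hours/week — but (m) sets (l) aside: (m) applies — the registered capacity is 1,450 units, meeting the 1,310 units threshold. So (a) applies.
Exception (b) fails — there is no Category 2 Clearance in force.
Exception (c) does not apply: the coverage ratio is 66%, short of 91%.
Exception (d) does not apply: the employer's headcount is 26, not under 26.
Exception (e) does not apply: the reportable unit count is 14, short of 15.

No — exception (a) applies; Yusuf's bakery is not required to carry workers'-compensation cover.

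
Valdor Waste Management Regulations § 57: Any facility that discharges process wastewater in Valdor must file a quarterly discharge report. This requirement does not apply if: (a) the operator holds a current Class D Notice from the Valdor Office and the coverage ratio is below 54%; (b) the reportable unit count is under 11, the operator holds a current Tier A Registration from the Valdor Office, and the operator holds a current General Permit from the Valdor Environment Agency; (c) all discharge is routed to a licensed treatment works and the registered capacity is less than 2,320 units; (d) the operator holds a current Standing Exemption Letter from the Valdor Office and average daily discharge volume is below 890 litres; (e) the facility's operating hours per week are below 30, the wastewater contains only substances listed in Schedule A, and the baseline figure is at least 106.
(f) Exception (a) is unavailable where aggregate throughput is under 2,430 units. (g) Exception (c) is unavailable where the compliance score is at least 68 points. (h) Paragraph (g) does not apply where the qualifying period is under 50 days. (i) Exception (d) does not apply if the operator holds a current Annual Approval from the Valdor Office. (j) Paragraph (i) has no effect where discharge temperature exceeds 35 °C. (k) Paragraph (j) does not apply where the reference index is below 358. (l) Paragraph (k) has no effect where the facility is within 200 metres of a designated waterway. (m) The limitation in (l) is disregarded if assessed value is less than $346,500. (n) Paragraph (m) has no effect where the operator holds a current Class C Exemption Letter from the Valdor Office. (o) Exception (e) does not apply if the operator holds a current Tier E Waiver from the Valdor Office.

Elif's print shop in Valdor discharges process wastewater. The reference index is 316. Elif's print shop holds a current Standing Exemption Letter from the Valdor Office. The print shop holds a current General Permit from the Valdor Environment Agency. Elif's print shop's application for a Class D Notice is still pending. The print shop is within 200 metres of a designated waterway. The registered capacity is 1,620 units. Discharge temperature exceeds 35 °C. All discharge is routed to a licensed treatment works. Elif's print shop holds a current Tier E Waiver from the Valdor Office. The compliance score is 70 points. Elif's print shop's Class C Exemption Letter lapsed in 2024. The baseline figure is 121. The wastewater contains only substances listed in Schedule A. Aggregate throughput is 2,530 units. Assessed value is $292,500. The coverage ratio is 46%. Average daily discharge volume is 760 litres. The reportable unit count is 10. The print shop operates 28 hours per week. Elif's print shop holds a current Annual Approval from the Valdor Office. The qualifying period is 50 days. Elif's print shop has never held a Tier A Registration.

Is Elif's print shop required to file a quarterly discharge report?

Exception (a) does not apply: no current Class D Notice is held.
Exception (b) does not apply: there is no Tier A Registration in force.
Exception (c)'s conditions are all satisfied: discharge is routed to a licensed treatment works; the registered capacity is 1,620 units, less than the 2,320 units limit. But: (g) operates — the compliance score is 70 points, meeting the 68 points threshold. (h) does not operate here (the qualifying period is 50 days, not under 50 days), so (g) stands. (c) is therefore removed.
Exception (d)'s conditions are all satisfied: a current Standing Exemption Letter is held; average daily discharge volume is 760 litres, below the 890 litres limit. But applying paragraphs (i)–(n): (i) operates against (d): a current Annual Approval is held. (j) applies (discharge temperature exceeds 35 °C), but is set aside by (k): (k) operates — the reference index is 316, below the 358 limit. (l) operates (the print shop is within 200 m of a designated waterway), but is set aside by (m): (m) operates against (l): assessed value is $292,500, less than the $346,500 limit. (n), which would lift (m), is not engaged — there is no Class C Exemption Letter in force. So (d) is unavailable.
Exception (e): the facility's operating hours per week are 28, below the 30 limit; the wastewater is Schedule-A-only; the baseline figure is 121, meeting the 106 threshold — every condition holds. Turning to paragraph (o): (o) is engaged — a current Tier E Waiver is held. (e) is therefore removed.
No exception displaces § 57.

Yes — Elif's print shop must file a quarterly discharge report.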